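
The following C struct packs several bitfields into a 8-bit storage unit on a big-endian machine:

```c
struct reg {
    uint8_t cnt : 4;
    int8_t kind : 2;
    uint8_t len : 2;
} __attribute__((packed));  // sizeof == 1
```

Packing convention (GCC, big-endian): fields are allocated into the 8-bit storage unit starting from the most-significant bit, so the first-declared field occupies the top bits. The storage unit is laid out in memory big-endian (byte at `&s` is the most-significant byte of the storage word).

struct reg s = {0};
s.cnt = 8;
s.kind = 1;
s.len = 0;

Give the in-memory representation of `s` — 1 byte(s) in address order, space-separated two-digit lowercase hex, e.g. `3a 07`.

84

[4+:4] cnt=8 & 0xf = 0x8; word=0x80
[2+:2] kind=1 & 0x3 = 0x1; word=0x84
[0+:2] len=0 & 0x3 = 0x0; word=0x84
word = 0x84 → big-endian bytes:
  [0]=0x84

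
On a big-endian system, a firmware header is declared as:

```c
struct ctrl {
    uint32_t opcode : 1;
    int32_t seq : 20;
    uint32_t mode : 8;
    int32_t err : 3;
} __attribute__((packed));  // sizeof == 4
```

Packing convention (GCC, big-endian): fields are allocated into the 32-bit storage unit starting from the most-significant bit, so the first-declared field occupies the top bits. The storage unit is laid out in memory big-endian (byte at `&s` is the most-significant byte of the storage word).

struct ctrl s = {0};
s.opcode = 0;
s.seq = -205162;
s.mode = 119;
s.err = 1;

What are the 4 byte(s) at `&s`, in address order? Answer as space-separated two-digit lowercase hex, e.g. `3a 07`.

opcode:1 = 0 → 0x0 << 31 → word 0x00000000
seq:20 = -205162 → 0xcde96 << 11 → word 0x66f4b000
mode:8 = 119 → 0x77 << 3 → word 0x66f4b3b8
err:3 = 1 → 0x1 << 0 → word 0x66f4b3b9
word = 0x66f4b3b9 → big-endian bytes:
  [0]=0x66  [1]=0xf4  [2]=0xb3  [3]=0xb9

66 f4 b3 b9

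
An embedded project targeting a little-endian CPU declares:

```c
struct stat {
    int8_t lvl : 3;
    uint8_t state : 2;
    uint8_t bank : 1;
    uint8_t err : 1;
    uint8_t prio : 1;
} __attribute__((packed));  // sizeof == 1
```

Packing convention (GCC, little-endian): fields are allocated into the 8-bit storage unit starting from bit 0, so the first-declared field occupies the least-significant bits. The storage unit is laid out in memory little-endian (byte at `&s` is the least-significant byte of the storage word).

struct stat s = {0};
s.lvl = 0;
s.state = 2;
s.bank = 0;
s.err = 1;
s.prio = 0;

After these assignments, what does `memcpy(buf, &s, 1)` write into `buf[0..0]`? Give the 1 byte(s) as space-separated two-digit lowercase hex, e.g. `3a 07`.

50

lvl:3 = 0 → 0x0 << 0 → word 0x00
state:2 = 2 → 0x2 << 3 → word 0x10
bank:1 = 0 → 0x0 << 5 → word 0x10
err:1 = 1 → 0x1 << 6 → word 0x50
prio:1 = 0 → 0x0 << 7 → word 0x50
word = 0x50 → little-endian bytes:
  [0]=0x50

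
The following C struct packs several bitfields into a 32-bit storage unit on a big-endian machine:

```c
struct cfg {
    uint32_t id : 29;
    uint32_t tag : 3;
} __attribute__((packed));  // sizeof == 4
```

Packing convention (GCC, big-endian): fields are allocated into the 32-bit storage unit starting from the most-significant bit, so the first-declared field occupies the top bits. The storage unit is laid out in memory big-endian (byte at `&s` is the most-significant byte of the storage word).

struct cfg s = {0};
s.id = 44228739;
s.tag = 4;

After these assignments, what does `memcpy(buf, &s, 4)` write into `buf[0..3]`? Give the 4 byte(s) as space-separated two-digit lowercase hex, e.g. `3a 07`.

15 17 04 1c

id:29 = 44228739 → 0x2a2e083 << 3 → word 0x15170418
tag:3 = 4 → 0x4 << 0 → word 0x1517041c
word = 0x1517041c → big-endian bytes:
  [0]=0x15  [1]=0x17  [2]=0x04  [3]=0x1c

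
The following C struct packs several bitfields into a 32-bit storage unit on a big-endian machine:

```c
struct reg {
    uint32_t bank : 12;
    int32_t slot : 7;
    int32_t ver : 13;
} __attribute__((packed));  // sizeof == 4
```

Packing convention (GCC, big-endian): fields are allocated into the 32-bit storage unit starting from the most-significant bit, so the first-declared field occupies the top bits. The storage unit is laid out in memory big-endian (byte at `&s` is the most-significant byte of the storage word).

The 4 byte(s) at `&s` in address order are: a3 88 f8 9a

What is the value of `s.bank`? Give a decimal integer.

[0]=0xa3 [1]=0x88 [2]=0xf8 [3]=0x9a (big-endian) → word 0xa388f89a
bank [20+:12] = (word>>20) & 0xfff = 2616  ←
slot [13+:7] = (word>>13) & 0x7f = 71
ver [0+:13] = (word>>0) & 0x1fff = 6298

2616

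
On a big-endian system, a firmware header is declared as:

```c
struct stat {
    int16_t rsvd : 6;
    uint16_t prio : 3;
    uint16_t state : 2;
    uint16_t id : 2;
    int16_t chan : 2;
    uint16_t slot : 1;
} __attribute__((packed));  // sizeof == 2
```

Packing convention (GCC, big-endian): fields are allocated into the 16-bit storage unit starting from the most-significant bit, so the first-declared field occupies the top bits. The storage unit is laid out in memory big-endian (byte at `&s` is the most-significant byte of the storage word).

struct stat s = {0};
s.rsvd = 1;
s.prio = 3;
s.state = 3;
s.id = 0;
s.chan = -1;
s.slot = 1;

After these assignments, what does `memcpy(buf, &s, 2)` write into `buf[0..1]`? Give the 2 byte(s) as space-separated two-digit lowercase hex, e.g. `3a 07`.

05 e7

rsvd:6 = 1 → 0x1 << 10 → word 0x0400
prio:3 = 3 → 0x3 << 7 → word 0x0580
state:2 = 3 → 0x3 << 5 → word 0x05e0
id:2 = 0 → 0x0 << 3 → word 0x05e0
chan:2 = -1 → 0x3 << 1 → word 0x05e6
slot:1 = 1 → 0x1 << 0 → word 0x05e7
word = 0x05e7 → big-endian bytes:
  [0]=0x05  [1]=0xe7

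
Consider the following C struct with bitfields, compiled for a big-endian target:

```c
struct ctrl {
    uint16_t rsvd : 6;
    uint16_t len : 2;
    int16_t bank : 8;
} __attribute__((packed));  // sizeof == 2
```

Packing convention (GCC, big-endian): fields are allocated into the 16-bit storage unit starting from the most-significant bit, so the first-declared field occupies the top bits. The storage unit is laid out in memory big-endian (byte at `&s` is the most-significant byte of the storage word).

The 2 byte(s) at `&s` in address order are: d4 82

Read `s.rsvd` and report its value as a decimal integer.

[0]=0xd4 [1]=0x82 (big-endian) → word 0xd482
rsvd [10+:6] = (word>>10) & 0x3f = 53  ←
len [8+:2] = (word>>8) & 0x3 = 0
bank [0+:8] = (word>>0) & 0xff = 130

53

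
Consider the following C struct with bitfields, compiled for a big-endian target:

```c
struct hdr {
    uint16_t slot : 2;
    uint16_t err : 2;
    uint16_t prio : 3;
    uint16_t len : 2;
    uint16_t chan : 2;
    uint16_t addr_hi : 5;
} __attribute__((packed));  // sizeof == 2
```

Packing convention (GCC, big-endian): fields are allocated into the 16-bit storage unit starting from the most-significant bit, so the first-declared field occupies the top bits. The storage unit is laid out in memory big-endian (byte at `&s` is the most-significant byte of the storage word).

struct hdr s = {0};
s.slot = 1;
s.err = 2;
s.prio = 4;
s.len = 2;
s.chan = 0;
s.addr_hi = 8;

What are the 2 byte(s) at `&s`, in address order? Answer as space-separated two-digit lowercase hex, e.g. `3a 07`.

[14+:2] slot=1 & 0x3 = 0x1; word=0x4000
[12+:2] err=2 & 0x3 = 0x2; word=0x6000
[9+:3] prio=4 & 0x7 = 0x4; word=0x6800
[7+:2] len=2 & 0x3 = 0x2; word=0x6900
[5+:2] chan=0 & 0x3 = 0x0; word=0x6900
[0+:5] addr_hi=8 & 0x1f = 0x8; word=0x6908
word = 0x6908 → big-endian bytes:
  [0]=0x69  [1]=0x08

69 08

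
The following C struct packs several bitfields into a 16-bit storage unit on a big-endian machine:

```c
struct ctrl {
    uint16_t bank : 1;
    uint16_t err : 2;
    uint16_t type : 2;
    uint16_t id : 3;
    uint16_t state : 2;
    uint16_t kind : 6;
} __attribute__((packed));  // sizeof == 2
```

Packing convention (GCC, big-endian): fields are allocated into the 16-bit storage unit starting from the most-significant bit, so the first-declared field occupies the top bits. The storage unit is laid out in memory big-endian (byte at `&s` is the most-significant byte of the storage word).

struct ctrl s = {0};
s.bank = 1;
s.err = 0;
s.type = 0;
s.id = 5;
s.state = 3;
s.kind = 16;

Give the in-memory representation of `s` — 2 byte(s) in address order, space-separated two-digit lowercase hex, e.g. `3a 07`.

85 d0

bank:1 = 1 → 0x1 << 15 → word 0x8000
err:2 = 0 → 0x0 << 13 → word 0x8000
type:2 = 0 → 0x0 << 11 → word 0x8000
id:3 = 5 → 0x5 << 8 → word 0x8500
state:2 = 3 → 0x3 << 6 → word 0x85c0
kind:6 = 16 → 0x10 << 0 → word 0x85d0
word = 0x85d0 → big-endian bytes:
  [0]=0x85  [1]=0xd0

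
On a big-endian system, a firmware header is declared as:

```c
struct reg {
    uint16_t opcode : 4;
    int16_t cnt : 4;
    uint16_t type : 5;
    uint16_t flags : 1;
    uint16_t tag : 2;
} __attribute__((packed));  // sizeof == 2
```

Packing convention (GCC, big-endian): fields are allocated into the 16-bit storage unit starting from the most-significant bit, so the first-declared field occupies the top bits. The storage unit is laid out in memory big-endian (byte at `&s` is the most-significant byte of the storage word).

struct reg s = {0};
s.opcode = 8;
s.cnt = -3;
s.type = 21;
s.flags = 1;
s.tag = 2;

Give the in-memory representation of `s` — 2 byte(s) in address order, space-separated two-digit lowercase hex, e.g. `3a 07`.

8d ae

opcode (4b) val=8 bits=0x8 at bit 12: 0x8000
cnt (4b) val=-3 bits=0xd at bit 8: 0x8d00
type (5b) val=21 bits=0x15 at bit 3: 0x8da8
flags (1b) val=1 bits=0x1 at bit 2: 0x8dac
tag (2b) val=2 bits=0x2 at bit 0: 0x8dae
word = 0x8dae → big-endian bytes:
  [0]=0x8d  [1]=0xae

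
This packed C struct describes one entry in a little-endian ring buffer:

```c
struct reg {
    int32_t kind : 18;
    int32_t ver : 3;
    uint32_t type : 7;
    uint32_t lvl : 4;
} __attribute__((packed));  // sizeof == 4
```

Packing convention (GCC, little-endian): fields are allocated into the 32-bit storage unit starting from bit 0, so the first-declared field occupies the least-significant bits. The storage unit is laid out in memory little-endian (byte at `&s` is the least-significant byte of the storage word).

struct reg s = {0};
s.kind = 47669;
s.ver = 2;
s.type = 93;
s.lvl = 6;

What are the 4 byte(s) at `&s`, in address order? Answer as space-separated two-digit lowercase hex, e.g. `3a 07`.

kind (18b) val=47669 bits=0xba35 at bit 0: 0x0000ba35
ver (3b) val=2 bits=0x2 at bit 18: 0x0008ba35
type (7b) val=93 bits=0x5d at bit 21: 0x0ba8ba35
lvl (4b) val=6 bits=0x6 at bit 28: 0x6ba8ba35
word = 0x6ba8ba35 → little-endian bytes:
  [0]=0x35  [1]=0xba  [2]=0xa8  [3]=0x6b

35 ba a8 6b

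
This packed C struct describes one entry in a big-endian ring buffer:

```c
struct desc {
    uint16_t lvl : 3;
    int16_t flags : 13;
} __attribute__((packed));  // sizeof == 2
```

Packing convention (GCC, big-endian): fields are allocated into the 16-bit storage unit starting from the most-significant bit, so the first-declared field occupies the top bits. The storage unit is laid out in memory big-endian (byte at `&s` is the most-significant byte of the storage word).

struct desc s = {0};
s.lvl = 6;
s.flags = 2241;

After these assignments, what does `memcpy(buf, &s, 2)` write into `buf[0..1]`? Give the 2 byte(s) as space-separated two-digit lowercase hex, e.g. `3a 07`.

[13+:3] lvl=6 & 0x7 = 0x6; word=0xc000
[0+:13] flags=2241 & 0x1fff = 0x8c1; word=0xc8c1
word = 0xc8c1 → big-endian bytes:
  [0]=0xc8  [1]=0xc1

c8 c1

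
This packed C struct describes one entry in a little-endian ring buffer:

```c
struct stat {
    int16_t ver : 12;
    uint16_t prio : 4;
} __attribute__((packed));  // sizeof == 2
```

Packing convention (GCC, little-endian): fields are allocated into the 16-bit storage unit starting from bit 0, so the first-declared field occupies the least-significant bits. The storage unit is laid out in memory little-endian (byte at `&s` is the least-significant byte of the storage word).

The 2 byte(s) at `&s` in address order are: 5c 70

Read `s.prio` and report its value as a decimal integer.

7

[0]=0x5c [1]=0x70 (little-endian) → word 0x705c
ver:12 @ bit 0 → (0x705c>>0)&0xfff = 0x5c
prio:4 @ bit 12 → (0x705c>>12)&0xf = 0x7  ←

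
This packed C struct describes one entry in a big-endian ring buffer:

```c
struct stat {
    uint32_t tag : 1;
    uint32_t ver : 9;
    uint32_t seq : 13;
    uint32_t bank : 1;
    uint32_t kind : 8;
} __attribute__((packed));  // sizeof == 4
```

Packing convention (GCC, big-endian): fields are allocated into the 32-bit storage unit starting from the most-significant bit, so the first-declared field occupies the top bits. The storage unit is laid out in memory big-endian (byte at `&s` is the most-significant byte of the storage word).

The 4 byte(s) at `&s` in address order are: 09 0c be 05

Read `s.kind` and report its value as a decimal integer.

[0]=0x09 [1]=0x0c [2]=0xbe [3]=0x05 (big-endian) → word 0x090cbe05
tag:1 @ bit 31 → (0x090cbe05>>31)&0x1 = 0x0
ver:9 @ bit 22 → (0x090cbe05>>22)&0x1ff = 0x24
seq:13 @ bit 9 → (0x090cbe05>>9)&0x1fff = 0x65f
bank:1 @ bit 8 → (0x090cbe05>>8)&0x1 = 0x0
kind:8 @ bit 0 → (0x090cbe05>>0)&0xff = 0x5  ←

5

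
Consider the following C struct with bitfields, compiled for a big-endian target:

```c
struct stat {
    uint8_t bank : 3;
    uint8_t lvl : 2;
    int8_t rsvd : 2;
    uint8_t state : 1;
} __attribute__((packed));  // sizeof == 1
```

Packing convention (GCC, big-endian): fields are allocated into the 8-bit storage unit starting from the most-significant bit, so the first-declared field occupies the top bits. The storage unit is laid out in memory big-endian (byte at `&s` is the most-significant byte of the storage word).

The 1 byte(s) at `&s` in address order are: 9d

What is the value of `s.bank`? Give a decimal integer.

[0]=0x9d (big-endian) → word 0x9d
bank [5+:3] = (word>>5) & 0x7 = 4  ←
lvl [3+:2] = (word>>3) & 0x3 = 3
rsvd [1+:2] = (word>>1) & 0x3 = 2
state [0+:1] = (word>>0) & 0x1 = 1

4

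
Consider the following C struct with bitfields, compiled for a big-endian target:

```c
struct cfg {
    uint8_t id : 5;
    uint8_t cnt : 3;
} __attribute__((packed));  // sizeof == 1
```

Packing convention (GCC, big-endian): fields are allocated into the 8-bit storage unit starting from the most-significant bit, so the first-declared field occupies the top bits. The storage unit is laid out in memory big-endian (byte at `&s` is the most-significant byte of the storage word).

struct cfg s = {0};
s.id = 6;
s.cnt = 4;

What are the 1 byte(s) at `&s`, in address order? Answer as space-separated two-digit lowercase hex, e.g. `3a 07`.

id (5b) val=6 bits=0x6 at bit 3: 0x30
cnt (3b) val=4 bits=0x4 at bit 0: 0x34
word = 0x34 → big-endian bytes:
  [0]=0x34

34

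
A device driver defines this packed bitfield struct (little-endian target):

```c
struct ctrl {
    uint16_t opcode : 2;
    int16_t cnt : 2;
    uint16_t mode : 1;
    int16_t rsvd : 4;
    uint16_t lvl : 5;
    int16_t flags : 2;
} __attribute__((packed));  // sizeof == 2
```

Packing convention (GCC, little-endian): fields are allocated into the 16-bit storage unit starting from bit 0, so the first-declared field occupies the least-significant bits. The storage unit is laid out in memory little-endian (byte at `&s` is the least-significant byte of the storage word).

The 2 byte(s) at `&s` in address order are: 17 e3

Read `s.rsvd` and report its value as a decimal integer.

[0]=0x17 [1]=0xe3 (little-endian) → word 0xe317
opcode [0+:2] = (word>>0) & 0x3 = 3
cnt [2+:2] = (word>>2) & 0x3 = 1
mode [4+:1] = (word>>4) & 0x1 = 1
rsvd [5+:4] = (word>>5) & 0xf = 8  ←
lvl [9+:5] = (word>>9) & 0x1f = 17
flags [14+:2] = (word>>14) & 0x3 = 3
rsvd signed 4b, MSB=1: 8 - 16 = -8

-8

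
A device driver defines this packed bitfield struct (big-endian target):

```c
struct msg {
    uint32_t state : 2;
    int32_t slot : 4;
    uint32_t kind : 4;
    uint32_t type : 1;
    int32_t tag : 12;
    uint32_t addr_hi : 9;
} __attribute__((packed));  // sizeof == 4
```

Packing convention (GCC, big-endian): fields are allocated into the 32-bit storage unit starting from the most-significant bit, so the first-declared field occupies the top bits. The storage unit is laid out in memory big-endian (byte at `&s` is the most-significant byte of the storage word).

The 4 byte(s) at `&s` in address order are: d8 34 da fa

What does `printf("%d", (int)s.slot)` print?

6

[0]=0xd8 [1]=0x34 [2]=0xda [3]=0xfa (big-endian) → word 0xd834dafa
state:2 @ bit 30 → (0xd834dafa>>30)&0x3 = 0x3
slot:4 @ bit 26 → (0xd834dafa>>26)&0xf = 0x6  ←
kind:4 @ bit 22 → (0xd834dafa>>22)&0xf = 0x0
type:1 @ bit 21 → (0xd834dafa>>21)&0x1 = 0x1
tag:12 @ bit 9 → (0xd834dafa>>9)&0xfff = 0xa6d
addr_hi:9 @ bit 0 → (0xd834dafa>>0)&0x1ff = 0xfa
slot signed 4b, MSB=0: value = 6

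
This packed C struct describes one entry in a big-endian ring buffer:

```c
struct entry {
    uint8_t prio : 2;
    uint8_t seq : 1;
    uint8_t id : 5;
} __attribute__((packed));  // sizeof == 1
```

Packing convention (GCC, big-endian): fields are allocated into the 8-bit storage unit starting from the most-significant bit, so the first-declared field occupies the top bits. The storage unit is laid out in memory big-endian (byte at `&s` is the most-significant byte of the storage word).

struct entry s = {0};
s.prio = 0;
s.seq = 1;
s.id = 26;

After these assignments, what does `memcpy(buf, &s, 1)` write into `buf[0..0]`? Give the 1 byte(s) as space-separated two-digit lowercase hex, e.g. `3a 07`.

3a

prio (2b) val=0 bits=0x0 at bit 6: 0x00
seq (1b) val=1 bits=0x1 at bit 5: 0x20
id (5b) val=26 bits=0x1a at bit 0: 0x3a
word = 0x3a → big-endian bytes:
  [0]=0x3a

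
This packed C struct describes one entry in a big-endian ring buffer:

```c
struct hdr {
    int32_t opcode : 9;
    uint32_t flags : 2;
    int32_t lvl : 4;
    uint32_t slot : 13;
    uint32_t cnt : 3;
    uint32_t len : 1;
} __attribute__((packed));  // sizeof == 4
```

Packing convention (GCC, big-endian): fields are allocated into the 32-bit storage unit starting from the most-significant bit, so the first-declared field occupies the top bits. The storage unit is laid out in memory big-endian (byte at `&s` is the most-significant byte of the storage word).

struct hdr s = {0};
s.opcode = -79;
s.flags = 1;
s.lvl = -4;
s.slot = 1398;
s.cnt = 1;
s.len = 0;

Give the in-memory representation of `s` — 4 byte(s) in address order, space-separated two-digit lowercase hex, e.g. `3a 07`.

d8 b8 57 62

[23+:9] opcode=-79 & 0x1ff = 0x1b1; word=0xd8800000
[21+:2] flags=1 & 0x3 = 0x1; word=0xd8a00000
[17+:4] lvl=-4 & 0xf = 0xc; word=0xd8b80000
[4+:13] slot=1398 & 0x1fff = 0x576; word=0xd8b85760
[1+:3] cnt=1 & 0x7 = 0x1; word=0xd8b85762
[0+:1] len=0 & 0x1 = 0x0; word=0xd8b85762
word = 0xd8b85762 → big-endian bytes:
  [0]=0xd8  [1]=0xb8  [2]=0x57  [3]=0x62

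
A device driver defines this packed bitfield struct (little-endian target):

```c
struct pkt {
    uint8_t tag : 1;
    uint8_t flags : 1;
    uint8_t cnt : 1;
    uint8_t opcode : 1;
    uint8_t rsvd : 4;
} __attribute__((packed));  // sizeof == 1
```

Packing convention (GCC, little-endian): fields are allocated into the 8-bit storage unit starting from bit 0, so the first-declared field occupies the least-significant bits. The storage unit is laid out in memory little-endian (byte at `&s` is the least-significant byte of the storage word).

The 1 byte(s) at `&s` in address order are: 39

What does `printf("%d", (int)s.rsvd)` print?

[0]=0x39 (little-endian) → word 0x39
tag:1 @ bit 0 → (0x39>>0)&0x1 = 0x1
flags:1 @ bit 1 → (0x39>>1)&0x1 = 0x0
cnt:1 @ bit 2 → (0x39>>2)&0x1 = 0x0
opcode:1 @ bit 3 → (0x39>>3)&0x1 = 0x1
rsvd:4 @ bit 4 → (0x39>>4)&0xf = 0x3  ←

3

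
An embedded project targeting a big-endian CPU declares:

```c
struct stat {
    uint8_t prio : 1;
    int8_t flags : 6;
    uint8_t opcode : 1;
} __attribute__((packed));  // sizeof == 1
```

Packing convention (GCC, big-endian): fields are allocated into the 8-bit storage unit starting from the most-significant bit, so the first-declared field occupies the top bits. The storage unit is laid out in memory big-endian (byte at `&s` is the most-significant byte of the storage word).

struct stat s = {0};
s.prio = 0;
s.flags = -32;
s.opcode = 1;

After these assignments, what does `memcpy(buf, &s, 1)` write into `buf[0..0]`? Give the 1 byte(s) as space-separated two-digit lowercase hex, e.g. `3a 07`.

[7+:1] prio=0 & 0x1 = 0x0; word=0x00
[1+:6] flags=-32 & 0x3f = 0x20; word=0x40
[0+:1] opcode=1 & 0x1 = 0x1; word=0x41
word = 0x41 → big-endian bytes:
  [0]=0x41

41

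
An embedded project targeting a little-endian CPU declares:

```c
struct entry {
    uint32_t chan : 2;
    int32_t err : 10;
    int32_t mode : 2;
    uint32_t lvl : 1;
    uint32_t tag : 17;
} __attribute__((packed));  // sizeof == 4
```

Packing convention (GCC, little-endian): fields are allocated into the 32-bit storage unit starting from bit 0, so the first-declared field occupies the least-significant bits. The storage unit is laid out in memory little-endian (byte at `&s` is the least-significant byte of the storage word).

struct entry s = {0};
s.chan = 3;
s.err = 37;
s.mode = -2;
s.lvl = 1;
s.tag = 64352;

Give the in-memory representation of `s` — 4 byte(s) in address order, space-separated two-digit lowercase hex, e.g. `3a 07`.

97 60 b0 7d

chan (2b) val=3 bits=0x3 at bit 0: 0x00000003
err (10b) val=37 bits=0x25 at bit 2: 0x00000097
mode (2b) val=-2 bits=0x2 at bit 12: 0x00002097
lvl (1b) val=1 bits=0x1 at bit 14: 0x00006097
tag (17b) val=64352 bits=0xfb60 at bit 15: 0x7db06097
word = 0x7db06097 → little-endian bytes:
  [0]=0x97  [1]=0x60  [2]=0xb0  [3]=0x7d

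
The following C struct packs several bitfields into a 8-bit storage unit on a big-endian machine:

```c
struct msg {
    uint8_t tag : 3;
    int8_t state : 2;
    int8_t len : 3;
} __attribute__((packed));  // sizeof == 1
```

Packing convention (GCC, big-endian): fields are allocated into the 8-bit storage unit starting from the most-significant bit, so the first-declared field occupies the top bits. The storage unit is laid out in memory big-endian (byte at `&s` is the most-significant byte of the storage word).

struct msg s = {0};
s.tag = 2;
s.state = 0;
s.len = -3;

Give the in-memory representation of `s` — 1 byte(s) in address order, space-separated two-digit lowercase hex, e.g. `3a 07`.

45

tag (3b) val=2 bits=0x2 at bit 5: 0x40
state (2b) val=0 bits=0x0 at bit 3: 0x40
len (3b) val=-3 bits=0x5 at bit 0: 0x45
word = 0x45 → big-endian bytes:
  [0]=0x45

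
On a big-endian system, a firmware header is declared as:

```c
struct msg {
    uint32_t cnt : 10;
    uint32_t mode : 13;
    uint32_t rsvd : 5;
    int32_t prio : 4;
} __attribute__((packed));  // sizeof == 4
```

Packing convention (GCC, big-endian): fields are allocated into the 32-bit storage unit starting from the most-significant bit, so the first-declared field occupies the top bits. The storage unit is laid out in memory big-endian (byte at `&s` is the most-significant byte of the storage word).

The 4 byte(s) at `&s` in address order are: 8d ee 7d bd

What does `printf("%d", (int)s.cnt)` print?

[0]=0x8d [1]=0xee [2]=0x7d [3]=0xbd (big-endian) → word 0x8dee7dbd
cnt:10 @ bit 22 → (0x8dee7dbd>>22)&0x3ff = 0x237  ←
mode:13 @ bit 9 → (0x8dee7dbd>>9)&0x1fff = 0x173e
rsvd:5 @ bit 4 → (0x8dee7dbd>>4)&0x1f = 0x1b
prio:4 @ bit 0 → (0x8dee7dbd>>0)&0xf = 0xd

567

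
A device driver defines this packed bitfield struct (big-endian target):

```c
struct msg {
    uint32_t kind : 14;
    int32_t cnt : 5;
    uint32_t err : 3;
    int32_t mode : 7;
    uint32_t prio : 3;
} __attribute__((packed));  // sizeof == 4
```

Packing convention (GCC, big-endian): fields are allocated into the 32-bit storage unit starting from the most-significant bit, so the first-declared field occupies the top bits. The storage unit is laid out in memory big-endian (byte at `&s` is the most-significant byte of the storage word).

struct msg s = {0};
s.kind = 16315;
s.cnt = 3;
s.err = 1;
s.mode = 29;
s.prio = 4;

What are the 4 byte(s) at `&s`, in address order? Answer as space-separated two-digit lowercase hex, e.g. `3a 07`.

fe ec 64 ec

kind (14b) val=16315 bits=0x3fbb at bit 18: 0xfeec0000
cnt (5b) val=3 bits=0x3 at bit 13: 0xfeec6000
err (3b) val=1 bits=0x1 at bit 10: 0xfeec6400
mode (7b) val=29 bits=0x1d at bit 3: 0xfeec64e8
prio (3b) val=4 bits=0x4 at bit 0: 0xfeec64ec
word = 0xfeec64ec → big-endian bytes:
  [0]=0xfe  [1]=0xec  [2]=0x64  [3]=0xec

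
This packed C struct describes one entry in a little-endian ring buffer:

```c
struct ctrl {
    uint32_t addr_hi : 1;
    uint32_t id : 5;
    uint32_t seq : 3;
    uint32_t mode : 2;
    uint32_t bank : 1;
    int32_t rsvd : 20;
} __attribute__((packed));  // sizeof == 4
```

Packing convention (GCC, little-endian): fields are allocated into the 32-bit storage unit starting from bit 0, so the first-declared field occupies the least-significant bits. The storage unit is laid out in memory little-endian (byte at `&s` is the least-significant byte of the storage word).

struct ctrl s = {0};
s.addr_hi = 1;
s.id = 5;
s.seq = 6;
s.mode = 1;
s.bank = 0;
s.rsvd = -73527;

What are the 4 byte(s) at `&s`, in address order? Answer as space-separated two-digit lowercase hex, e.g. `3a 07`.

8b 93 0c ee

[0+:1] addr_hi=1 & 0x1 = 0x1; word=0x00000001
[1+:5] id=5 & 0x1f = 0x5; word=0x0000000b
[6+:3] seq=6 & 0x7 = 0x6; word=0x0000018b
[9+:2] mode=1 & 0x3 = 0x1; word=0x0000038b
[11+:1] bank=0 & 0x1 = 0x0; word=0x0000038b
[12+:20] rsvd=-73527 & 0xfffff = 0xee0c9; word=0xee0c938b
word = 0xee0c938b → little-endian bytes:
  [0]=0x8b  [1]=0x93  [2]=0x0c  [3]=0xee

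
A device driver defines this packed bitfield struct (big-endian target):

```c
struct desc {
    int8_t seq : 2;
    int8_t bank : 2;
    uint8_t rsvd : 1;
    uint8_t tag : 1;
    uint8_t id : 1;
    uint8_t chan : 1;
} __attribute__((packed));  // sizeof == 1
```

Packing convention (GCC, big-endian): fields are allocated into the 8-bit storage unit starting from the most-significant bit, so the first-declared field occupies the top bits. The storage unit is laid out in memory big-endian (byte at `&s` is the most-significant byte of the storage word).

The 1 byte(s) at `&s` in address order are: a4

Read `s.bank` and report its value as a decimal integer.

-2

[0]=0xa4 (big-endian) → word 0xa4
seq:2 @ bit 6 → (0xa4>>6)&0x3 = 0x2
bank:2 @ bit 4 → (0xa4>>4)&0x3 = 0x2  ←
rsvd:1 @ bit 3 → (0xa4>>3)&0x1 = 0x0
tag:1 @ bit 2 → (0xa4>>2)&0x1 = 0x1
id:1 @ bit 1 → (0xa4>>1)&0x1 = 0x0
chan:1 @ bit 0 → (0xa4>>0)&0x1 = 0x0
bank signed 2b, MSB=1: 2 - 4 = -2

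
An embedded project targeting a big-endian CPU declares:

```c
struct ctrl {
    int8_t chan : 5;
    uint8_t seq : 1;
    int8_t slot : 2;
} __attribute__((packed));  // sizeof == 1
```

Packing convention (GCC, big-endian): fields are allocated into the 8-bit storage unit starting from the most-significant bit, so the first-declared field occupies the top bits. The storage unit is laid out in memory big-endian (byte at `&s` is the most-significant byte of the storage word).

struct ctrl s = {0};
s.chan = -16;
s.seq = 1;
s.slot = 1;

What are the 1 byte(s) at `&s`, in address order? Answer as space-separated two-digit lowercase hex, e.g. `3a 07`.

chan (5b) val=-16 bits=0x10 at bit 3: 0x80
seq (1b) val=1 bits=0x1 at bit 2: 0x84
slot (2b) val=1 bits=0x1 at bit 0: 0x85
word = 0x85 → big-endian bytes:
  [0]=0x85

85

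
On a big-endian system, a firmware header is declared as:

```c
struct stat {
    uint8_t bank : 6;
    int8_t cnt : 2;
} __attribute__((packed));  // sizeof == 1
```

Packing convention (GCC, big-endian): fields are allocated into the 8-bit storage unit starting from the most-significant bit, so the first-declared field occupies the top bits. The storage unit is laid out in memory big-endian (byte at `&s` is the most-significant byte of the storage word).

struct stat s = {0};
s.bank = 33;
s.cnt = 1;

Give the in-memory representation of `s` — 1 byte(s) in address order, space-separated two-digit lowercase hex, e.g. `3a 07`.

85

bank (6b) val=33 bits=0x21 at bit 2: 0x84
cnt (2b) val=1 bits=0x1 at bit 0: 0x85
word = 0x85 → big-endian bytes:
  [0]=0x85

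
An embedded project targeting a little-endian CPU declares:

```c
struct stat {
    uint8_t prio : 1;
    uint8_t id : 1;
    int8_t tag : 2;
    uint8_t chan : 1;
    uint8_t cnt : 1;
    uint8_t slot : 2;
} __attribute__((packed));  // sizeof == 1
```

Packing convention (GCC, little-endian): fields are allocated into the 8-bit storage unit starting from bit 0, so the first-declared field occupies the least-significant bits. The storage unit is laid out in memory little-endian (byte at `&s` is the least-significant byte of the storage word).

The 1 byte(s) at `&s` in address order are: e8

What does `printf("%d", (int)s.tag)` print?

-2

[0]=0xe8 (little-endian) → word 0xe8
prio:1 @ bit 0 → (0xe8>>0)&0x1 = 0x0
id:1 @ bit 1 → (0xe8>>1)&0x1 = 0x0
tag:2 @ bit 2 → (0xe8>>2)&0x3 = 0x2  ←
chan:1 @ bit 4 → (0xe8>>4)&0x1 = 0x0
cnt:1 @ bit 5 → (0xe8>>5)&0x1 = 0x1
slot:2 @ bit 6 → (0xe8>>6)&0x3 = 0x3
tag signed 2b, MSB=1: 2 - 4 = -2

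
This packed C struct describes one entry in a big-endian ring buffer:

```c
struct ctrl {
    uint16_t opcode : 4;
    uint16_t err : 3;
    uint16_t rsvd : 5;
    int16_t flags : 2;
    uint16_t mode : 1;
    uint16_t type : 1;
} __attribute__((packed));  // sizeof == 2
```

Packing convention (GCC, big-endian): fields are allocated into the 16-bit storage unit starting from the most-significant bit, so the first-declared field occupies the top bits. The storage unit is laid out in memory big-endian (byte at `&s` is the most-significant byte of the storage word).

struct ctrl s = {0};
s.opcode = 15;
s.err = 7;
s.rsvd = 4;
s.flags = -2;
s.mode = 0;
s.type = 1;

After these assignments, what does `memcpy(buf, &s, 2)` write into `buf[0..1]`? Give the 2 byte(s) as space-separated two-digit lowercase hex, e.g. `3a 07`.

fe 49

opcode:4 = 15 → 0xf << 12 → word 0xf000
err:3 = 7 → 0x7 << 9 → word 0xfe00
rsvd:5 = 4 → 0x4 << 4 → word 0xfe40
flags:2 = -2 → 0x2 << 2 → word 0xfe48
mode:1 = 0 → 0x0 << 1 → word 0xfe48
type:1 = 1 → 0x1 << 0 → word 0xfe49
word = 0xfe49 → big-endian bytes:
  [0]=0xfe  [1]=0x49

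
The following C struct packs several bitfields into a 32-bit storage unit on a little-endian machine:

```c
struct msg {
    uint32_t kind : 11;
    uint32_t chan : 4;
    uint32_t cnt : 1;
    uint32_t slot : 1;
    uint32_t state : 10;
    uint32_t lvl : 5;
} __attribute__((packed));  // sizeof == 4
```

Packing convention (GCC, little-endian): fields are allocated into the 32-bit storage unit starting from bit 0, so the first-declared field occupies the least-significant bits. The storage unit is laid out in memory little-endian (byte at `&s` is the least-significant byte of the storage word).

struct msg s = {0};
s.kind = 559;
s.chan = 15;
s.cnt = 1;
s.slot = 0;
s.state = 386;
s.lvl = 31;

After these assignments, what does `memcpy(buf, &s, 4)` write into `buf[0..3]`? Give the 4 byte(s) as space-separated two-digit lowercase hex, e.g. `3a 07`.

kind:11 = 559 → 0x22f << 0 → word 0x0000022f
chan:4 = 15 → 0xf << 11 → word 0x00007a2f
cnt:1 = 1 → 0x1 << 15 → word 0x0000fa2f
slot:1 = 0 → 0x0 << 16 → word 0x0000fa2f
state:10 = 386 → 0x182 << 17 → word 0x0304fa2f
lvl:5 = 31 → 0x1f << 27 → word 0xfb04fa2f
word = 0xfb04fa2f → little-endian bytes:
  [0]=0x2f  [1]=0xfa  [2]=0x04  [3]=0xfb

2f fa 04 fb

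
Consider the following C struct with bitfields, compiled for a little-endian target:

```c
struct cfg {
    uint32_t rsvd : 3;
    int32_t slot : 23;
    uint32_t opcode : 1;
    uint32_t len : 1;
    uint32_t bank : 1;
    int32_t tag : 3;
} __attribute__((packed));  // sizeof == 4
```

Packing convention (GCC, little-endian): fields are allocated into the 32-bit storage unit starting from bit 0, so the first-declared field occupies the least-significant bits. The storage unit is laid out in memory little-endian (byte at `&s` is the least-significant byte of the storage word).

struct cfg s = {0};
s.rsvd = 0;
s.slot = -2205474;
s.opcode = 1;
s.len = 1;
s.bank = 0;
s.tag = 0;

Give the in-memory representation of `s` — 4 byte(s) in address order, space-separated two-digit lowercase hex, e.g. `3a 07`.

rsvd (3b) val=0 bits=0x0 at bit 0: 0x00000000
slot (23b) val=-2205474 bits=0x5e58de at bit 3: 0x02f2c6f0
opcode (1b) val=1 bits=0x1 at bit 26: 0x06f2c6f0
len (1b) val=1 bits=0x1 at bit 27: 0x0ef2c6f0
bank (1b) val=0 bits=0x0 at bit 28: 0x0ef2c6f0
tag (3b) val=0 bits=0x0 at bit 29: 0x0ef2c6f0
word = 0x0ef2c6f0 → little-endian bytes:
  [0]=0xf0  [1]=0xc6  [2]=0xf2  [3]=0x0e

f0 c6 f2 0e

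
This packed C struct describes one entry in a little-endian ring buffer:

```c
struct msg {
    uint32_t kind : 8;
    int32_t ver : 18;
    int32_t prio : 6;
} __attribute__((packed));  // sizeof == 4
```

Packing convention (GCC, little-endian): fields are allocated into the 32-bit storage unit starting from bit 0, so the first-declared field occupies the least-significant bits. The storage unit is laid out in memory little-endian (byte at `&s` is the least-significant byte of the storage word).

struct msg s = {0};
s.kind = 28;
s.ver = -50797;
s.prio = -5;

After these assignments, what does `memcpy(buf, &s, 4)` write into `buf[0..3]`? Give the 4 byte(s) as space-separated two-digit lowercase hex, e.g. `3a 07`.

1c 93 39 ef

kind (8b) val=28 bits=0x1c at bit 0: 0x0000001c
ver (18b) val=-50797 bits=0x33993 at bit 8: 0x0339931c
prio (6b) val=-5 bits=0x3b at bit 26: 0xef39931c
word = 0xef39931c → little-endian bytes:
  [0]=0x1c  [1]=0x93  [2]=0x39  [3]=0xef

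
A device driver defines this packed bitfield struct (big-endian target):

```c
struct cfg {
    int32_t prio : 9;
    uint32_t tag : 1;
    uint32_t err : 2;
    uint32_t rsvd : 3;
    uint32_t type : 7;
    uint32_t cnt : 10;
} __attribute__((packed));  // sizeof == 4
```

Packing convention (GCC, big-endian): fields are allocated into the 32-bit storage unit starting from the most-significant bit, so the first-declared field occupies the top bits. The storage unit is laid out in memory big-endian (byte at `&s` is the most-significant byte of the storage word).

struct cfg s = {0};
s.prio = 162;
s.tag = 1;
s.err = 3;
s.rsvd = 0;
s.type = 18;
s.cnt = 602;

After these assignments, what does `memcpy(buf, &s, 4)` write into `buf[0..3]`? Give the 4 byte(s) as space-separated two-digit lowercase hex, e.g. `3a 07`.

51 70 4a 5a

prio (9b) val=162 bits=0xa2 at bit 23: 0x51000000
tag (1b) val=1 bits=0x1 at bit 22: 0x51400000
err (2b) val=3 bits=0x3 at bit 20: 0x51700000
rsvd (3b) val=0 bits=0x0 at bit 17: 0x51700000
type (7b) val=18 bits=0x12 at bit 10: 0x51704800
cnt (10b) val=602 bits=0x25a at bit 0: 0x51704a5a
word = 0x51704a5a → big-endian bytes:
  [0]=0x51  [1]=0x70  [2]=0x4a  [3]=0x5a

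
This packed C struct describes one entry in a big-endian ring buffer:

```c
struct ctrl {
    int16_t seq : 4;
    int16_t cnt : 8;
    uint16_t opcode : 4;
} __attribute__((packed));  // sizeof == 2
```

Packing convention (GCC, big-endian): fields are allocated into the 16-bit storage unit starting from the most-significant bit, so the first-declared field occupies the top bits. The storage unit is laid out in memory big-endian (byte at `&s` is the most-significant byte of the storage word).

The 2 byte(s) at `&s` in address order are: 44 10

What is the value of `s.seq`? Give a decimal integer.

4

[0]=0x44 [1]=0x10 (big-endian) → word 0x4410
seq:4 @ bit 12 → (0x4410>>12)&0xf = 0x4  ←
cnt:8 @ bit 4 → (0x4410>>4)&0xff = 0x41
opcode:4 @ bit 0 → (0x4410>>0)&0xf = 0x0
seq signed 4b, MSB=0: value = 4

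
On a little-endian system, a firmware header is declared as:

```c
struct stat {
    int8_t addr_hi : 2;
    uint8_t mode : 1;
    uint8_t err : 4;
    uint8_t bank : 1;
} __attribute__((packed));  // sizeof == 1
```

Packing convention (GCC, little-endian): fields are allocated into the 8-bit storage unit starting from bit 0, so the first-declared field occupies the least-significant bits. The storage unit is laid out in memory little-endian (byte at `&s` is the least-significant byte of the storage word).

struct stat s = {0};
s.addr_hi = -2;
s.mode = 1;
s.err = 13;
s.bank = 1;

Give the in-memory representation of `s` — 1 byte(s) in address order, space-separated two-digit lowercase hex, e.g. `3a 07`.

addr_hi (2b) val=-2 bits=0x2 at bit 0: 0x02
mode (1b) val=1 bits=0x1 at bit 2: 0x06
err (4b) val=13 bits=0xd at bit 3: 0x6e
bank (1b) val=1 bits=0x1 at bit 7: 0xee
word = 0xee → little-endian bytes:
  [0]=0xee

ee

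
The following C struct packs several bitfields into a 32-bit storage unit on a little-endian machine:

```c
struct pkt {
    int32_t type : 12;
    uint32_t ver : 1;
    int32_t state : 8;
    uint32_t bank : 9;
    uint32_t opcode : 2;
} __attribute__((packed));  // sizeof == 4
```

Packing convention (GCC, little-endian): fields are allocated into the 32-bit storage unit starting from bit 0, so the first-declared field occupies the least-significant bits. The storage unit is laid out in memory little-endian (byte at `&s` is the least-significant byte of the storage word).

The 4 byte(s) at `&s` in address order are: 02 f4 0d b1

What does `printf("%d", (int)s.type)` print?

[0]=0x02 [1]=0xf4 [2]=0x0d [3]=0xb1 (little-endian) → word 0xb10df402
type:12 @ bit 0 → (0xb10df402>>0)&0xfff = 0x402  ←
ver:1 @ bit 12 → (0xb10df402>>12)&0x1 = 0x1
state:8 @ bit 13 → (0xb10df402>>13)&0xff = 0x6f
bank:9 @ bit 21 → (0xb10df402>>21)&0x1ff = 0x188
opcode:2 @ bit 30 → (0xb10df402>>30)&0x3 = 0x2
type signed 12b, MSB=0: value = 1026

1026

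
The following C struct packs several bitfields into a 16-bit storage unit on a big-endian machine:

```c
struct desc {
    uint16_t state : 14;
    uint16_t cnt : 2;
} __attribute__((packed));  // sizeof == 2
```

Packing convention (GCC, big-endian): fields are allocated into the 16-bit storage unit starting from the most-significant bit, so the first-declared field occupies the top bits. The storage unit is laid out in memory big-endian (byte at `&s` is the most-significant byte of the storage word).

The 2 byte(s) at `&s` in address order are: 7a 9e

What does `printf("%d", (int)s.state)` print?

7847

[0]=0x7a [1]=0x9e (big-endian) → word 0x7a9e
state:14 @ bit 2 → (0x7a9e>>2)&0x3fff = 0x1ea7  ←
cnt:2 @ bit 0 → (0x7a9e>>0)&0x3 = 0x2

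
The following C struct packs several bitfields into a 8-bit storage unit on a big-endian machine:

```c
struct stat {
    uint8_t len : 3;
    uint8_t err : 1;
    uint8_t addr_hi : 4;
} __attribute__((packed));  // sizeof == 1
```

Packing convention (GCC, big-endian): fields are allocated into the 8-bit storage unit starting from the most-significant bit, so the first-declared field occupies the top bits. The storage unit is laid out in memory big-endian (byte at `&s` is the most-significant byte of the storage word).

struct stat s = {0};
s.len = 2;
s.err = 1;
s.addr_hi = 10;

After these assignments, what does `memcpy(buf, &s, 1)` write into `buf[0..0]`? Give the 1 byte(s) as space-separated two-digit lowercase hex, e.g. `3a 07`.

5a

len:3 = 2 → 0x2 << 5 → word 0x40
err:1 = 1 → 0x1 << 4 → word 0x50
addr_hi:4 = 10 → 0xa << 0 → word 0x5a
word = 0x5a → big-endian bytes:
  [0]=0x5a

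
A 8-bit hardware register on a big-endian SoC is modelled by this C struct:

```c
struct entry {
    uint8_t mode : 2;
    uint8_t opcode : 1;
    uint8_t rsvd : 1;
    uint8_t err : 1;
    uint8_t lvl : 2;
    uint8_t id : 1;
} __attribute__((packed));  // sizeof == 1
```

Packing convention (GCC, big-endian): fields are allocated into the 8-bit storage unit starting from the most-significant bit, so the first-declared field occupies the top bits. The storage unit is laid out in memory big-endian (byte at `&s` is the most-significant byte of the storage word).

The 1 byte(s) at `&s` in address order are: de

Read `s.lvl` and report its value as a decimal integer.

[0]=0xde (big-endian) → word 0xde
mode [6+:2] = (word>>6) & 0x3 = 3
opcode [5+:1] = (word>>5) & 0x1 = 0
rsvd [4+:1] = (word>>4) & 0x1 = 1
err [3+:1] = (word>>3) & 0x1 = 1
lvl [1+:2] = (word>>1) & 0x3 = 3  ←
id [0+:1] = (word>>0) & 0x1 = 0

3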